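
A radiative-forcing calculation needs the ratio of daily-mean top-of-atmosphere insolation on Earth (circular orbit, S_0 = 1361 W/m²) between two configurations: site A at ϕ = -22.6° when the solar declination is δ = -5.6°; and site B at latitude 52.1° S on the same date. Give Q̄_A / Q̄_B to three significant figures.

— Configuration A (ϕ=-22.6°):
cos h₀ = −tan(-22.6°) tan(-5.600°) = -0.0408, h₀ = 1.6116 rad.
Bracket: h₀ sin ϕ sin δ + cos ϕ cos δ sin h₀ = 1.6116×-0.38430×-0.09758 + 0.92321×0.99523×0.99917 = 0.060435 + 0.918044 = 0.978479.
Q̄ = (S_0/π) × [bracket] = (1361/π) × 0.978479 = 423.90 W/m².
— Configuration B (ϕ=-52.1°):
cos h₀ = −tan(-52.1°) tan(-5.600°) = -0.1260, h₀ = 1.6971 rad.
Bracket: h₀ sin ϕ sin δ + cos ϕ cos δ sin h₀ = 1.6971×-0.78908×-0.09758 + 0.61429×0.99523×0.99204 = 0.130674 + 0.606493 = 0.737167.
Q̄ = (S_0/π) × [bracket] = (1361/π) × 0.737167 = 319.36 W/m².
Ratio Q̄_A / Q̄_B = 423.90 / 319.36 = 1.327.

Q̄_A / Q̄_B ≈ 1.33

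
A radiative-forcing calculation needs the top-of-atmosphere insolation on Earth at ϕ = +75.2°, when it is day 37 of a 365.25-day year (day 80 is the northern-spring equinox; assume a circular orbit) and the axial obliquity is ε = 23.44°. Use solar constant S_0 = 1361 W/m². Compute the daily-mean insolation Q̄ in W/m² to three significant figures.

Solar longitude: L_s = 360° × (37 − 80)/365.25 = -42.382°, i.e. -42.382° + 360° = 317.618°.
sin δ = sin 23.44° × sin 317.618° = -0.26814, so δ = -15.553°.
cos h₀ = −tan(+75.2°) tan(-15.553°) = 1.0534 ≥ 1 ⇒ polar night, h₀ = 0 and Q̄ = 0.

Q̄ ≈ 0.00 W/m²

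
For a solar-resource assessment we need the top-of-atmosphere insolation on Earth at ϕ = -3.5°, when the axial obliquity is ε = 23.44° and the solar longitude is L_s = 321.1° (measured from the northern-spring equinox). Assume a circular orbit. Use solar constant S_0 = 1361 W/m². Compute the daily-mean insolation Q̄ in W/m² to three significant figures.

Q̄ ≈ 429 W/m²

Solar declination: sin δ = sin ε · sin L_s = sin 23.44° × sin 321.1° = -0.24980, so δ = -14.465°.
cos h₀ = −tan(-3.5°) tan(-14.465°) = -0.0158, h₀ = 1.5866 rad.
Bracket: h₀ sin ϕ sin δ + cos ϕ cos δ sin h₀ = 1.5866×-0.06105×-0.24980 + 0.99813×0.96830×0.99988 = 0.024196 + 0.966373 = 0.990569.
Q̄ = (S_0/π) × [bracket] = (1361/π) × 0.990569 = 429.1 W/m².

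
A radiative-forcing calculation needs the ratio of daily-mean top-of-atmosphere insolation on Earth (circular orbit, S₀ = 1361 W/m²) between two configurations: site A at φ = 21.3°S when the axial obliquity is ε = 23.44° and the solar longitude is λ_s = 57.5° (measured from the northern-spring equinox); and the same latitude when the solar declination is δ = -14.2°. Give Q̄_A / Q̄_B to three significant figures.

— Configuration A (φ=-21.3°):
Solar declination: sin δ = sin ε · sin λ_s = sin 23.44° × sin 57.5° = 0.33549, so δ = +19.602°.
cos H₀ = −tan(-21.3°) tan(+19.602°) = 0.1388, H₀ = 1.4315 rad.
Bracket: H₀ sin φ sin δ + cos φ cos δ sin H₀ = 1.4315×-0.36325×0.33549 + 0.93169×0.94204×0.99031 = -0.174452 + 0.869184 = 0.694732.
Q̄ = (S₀/π) × [bracket] = (1361/π) × 0.694732 = 300.97 W/m².
— Configuration B (φ=-21.3°):
cos H₀ = −tan(-21.3°) tan(-14.200°) = -0.0987, H₀ = 1.6696 rad.
Bracket: H₀ sin φ sin δ + cos φ cos δ sin H₀ = 1.6696×-0.36325×-0.24531 + 0.93169×0.96945×0.99512 = 0.148776 + 0.898819 = 1.047595.
Q̄ = (S₀/π) × [bracket] = (1361/π) × 1.047595 = 453.84 W/m².
Ratio Q̄_A / Q̄_B = 300.97 / 453.84 = 0.6632.

Q̄_A / Q̄_B ≈ 0.663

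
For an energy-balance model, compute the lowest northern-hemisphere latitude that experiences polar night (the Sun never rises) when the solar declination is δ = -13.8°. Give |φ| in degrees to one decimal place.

|φ| = 76.2°

Polar night requires cos H₀ = −tan φ tan δ ≥ 1, i.e. tan φ tan δ ≤ −1.
The boundary is |tan φ| · |tan δ| = 1, so |φ| = 90° − |δ| = 90° − 13.8° = 76.2° in the northern hemisphere.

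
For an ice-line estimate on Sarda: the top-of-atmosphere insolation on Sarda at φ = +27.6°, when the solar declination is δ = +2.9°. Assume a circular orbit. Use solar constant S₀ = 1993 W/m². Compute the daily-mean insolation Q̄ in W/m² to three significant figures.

cos H₀ = −tan(+27.6°) tan(+2.900°) = -0.0265, H₀ = 1.5973 rad.
Bracket: H₀ sin φ sin δ + cos φ cos δ sin H₀ = 1.5973×0.46330×0.05059 + 0.88620×0.99872×0.99965 = 0.037438 + 0.884756 = 0.922194.
Q̄ = (S₀/π) × [bracket] = (1993/π) × 0.922194 = 585.0 W/m².

Q̄ ≈ 585 W/m²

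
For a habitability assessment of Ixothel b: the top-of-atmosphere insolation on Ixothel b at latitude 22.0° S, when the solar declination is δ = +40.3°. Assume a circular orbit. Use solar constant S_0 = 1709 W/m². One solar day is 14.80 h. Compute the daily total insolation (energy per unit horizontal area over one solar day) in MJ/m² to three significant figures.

10.7 MJ/m²

cos h₀ = −tan(-22.0°) tan(+40.300°) = 0.3426, h₀ = 1.2211 rad.
Bracket: h₀ sin ϕ sin δ + cos ϕ cos δ sin h₀ = 1.2211×-0.37461×0.64679 + 0.92718×0.76267×0.93947 = -0.295865 + 0.664330 = 0.368465.
Q̄ = (S_0/π) × [bracket] = (1709/π) × 0.368465 = 200.44 W/m².
Daily total = Q̄ × 14.80 h × 3600 s/h = 200.44 × 14.80 × 3600 / 10⁶ = 10.68 MJ/m².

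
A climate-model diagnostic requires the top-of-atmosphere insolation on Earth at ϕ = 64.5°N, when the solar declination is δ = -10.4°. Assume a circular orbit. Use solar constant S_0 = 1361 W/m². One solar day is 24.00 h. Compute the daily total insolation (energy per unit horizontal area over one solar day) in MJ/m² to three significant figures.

cos h₀ = −tan(+64.5°) tan(-10.400°) = 0.3848, h₀ = 1.1758 rad.
Bracket: h₀ sin ϕ sin δ + cos ϕ cos δ sin h₀ = 1.1758×0.90259×-0.18052 + 0.43051×0.98357×0.92301 = -0.191580 + 0.390836 = 0.199256.
Q̄ = (S_0/π) × [bracket] = (1361/π) × 0.199256 = 86.322 W/m².
Daily total = Q̄ × 24.00 h × 3600 s/h = 86.322 × 24.00 × 3600 / 10⁶ = 7.458 MJ/m².

7.46 MJ/m²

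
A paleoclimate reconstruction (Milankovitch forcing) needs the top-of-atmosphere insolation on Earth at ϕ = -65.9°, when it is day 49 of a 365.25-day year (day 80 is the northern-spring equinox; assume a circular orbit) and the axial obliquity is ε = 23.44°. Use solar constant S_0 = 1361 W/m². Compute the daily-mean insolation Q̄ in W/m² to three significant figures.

Q̄ ≈ 318 W/m²

Solar longitude: L_s = 360° × (49 − 80)/365.25 = -30.554°, i.e. -30.554° + 360° = 329.446°.
sin δ = sin 23.44° × sin 329.446° = -0.20222, so δ = -11.667°.
cos h₀ = −tan(-65.9°) tan(-11.667°) = -0.4616, h₀ = 2.0506 rad.
Bracket: h₀ sin ϕ sin δ + cos ϕ cos δ sin h₀ = 2.0506×-0.91283×-0.20222 + 0.40833×0.97934×0.88709 = 0.378525 + 0.354742 = 0.733267.
Q̄ = (S_0/π) × [bracket] = (1361/π) × 0.733267 = 317.7 W/m².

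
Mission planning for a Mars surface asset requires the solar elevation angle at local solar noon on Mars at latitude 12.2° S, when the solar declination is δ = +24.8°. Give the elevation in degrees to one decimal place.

At local noon the hour angle is zero, so the zenith angle equals |φ − δ| = |-12.2° − (+24.800°)| = 37.000°.
Elevation = 90° − 37.000° = 53.0°.

53.0°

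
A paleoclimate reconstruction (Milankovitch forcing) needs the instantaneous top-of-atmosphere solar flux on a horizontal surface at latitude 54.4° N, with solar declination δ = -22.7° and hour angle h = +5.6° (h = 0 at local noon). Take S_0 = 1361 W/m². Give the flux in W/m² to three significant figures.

300 W/m²

cos θ_z = sin ϕ sin δ + cos ϕ cos δ cos h = -0.313780 + 0.534468 = 0.220688.
Flux = S_0 · cos θ_z = 1361 × 0.220688 = 300.4 W/m².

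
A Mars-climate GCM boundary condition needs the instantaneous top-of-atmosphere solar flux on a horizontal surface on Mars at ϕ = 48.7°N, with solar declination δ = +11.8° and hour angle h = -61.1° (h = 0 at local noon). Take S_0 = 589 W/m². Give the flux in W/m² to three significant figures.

274 W/m²

cos θ_z = sin ϕ sin δ + cos ϕ cos δ cos h = 0.153631 + 0.312227 = 0.465858.
Flux = S_0 · cos θ_z = 589 × 0.465858 = 274.4 W/m².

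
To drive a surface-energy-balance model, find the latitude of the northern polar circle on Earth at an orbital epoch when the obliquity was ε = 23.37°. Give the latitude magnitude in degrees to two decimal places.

66.63°

The polar circle is the lowest latitude that experiences at least one full rotation of continuous daylight at the northern-summer solstice; it lies at |ϕ| = 90° − ε = 90° − 23.37° = 66.63°.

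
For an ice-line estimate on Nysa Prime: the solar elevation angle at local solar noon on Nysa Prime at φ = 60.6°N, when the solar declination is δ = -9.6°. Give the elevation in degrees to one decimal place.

At local noon the hour angle is zero, so the zenith angle equals |φ − δ| = |+60.6° − (-9.600°)| = 70.200°.
Elevation = 90° − 70.200° = 19.8°.

19.8°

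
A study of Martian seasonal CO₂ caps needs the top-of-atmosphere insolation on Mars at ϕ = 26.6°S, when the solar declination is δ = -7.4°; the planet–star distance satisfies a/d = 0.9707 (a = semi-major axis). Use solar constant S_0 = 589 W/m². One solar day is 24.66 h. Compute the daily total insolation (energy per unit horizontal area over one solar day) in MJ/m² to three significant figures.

15.4 MJ/m²

cos h₀ = −tan(-26.6°) tan(-7.400°) = -0.0650, h₀ = 1.6359 rad.
Bracket: h₀ sin ϕ sin δ + cos ϕ cos δ sin h₀ = 1.6359×-0.44776×-0.12880 + 0.89415×0.99167×0.99788 = 0.094345 + 0.884822 = 0.979167.
Inverse-square distance factor (a/d)² = 0.9707² = 0.942258.
Q̄ = (S_0/π) × 0.942258 × [bracket] = (589/π) × 0.942258 × 0.979167 = 172.98 W/m².
Daily total = Q̄ × 24.66 h × 3600 s/h = 172.98 × 24.66 × 3600 / 10⁶ = 15.36 MJ/m².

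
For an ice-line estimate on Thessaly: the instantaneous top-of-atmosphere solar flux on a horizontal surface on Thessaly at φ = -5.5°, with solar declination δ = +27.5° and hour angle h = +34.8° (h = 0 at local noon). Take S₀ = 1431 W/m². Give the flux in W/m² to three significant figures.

cos θ_z = sin φ sin δ + cos φ cos δ cos h = -0.044257 + 0.725015 = 0.680758.
Flux = S₀ · cos θ_z = 1431 × 0.680758 = 974.2 W/m².

974 W/m²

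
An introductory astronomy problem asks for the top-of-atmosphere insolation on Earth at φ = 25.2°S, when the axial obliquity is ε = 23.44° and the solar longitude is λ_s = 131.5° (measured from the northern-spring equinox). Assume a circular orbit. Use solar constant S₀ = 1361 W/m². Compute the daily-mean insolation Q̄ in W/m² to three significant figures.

Q̄ ≈ 292 W/m²

Solar declination: sin δ = sin ε · sin λ_s = sin 23.44° × sin 131.5° = 0.29793, so δ = +17.333°.
cos H₀ = −tan(-25.2°) tan(+17.333°) = 0.1469, H₀ = 1.4234 rad.
Bracket: H₀ sin φ sin δ + cos φ cos δ sin H₀ = 1.4234×-0.42578×0.29793 + 0.90483×0.95459×0.98916 = -0.180562 + 0.854379 = 0.673817.
Q̄ = (S₀/π) × [bracket] = (1361/π) × 0.673817 = 291.9 W/m².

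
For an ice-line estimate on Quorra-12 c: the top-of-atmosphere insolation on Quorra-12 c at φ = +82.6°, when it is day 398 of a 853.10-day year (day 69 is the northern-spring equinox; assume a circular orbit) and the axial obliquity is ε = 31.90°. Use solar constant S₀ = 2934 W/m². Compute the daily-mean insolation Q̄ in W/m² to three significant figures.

Solar longitude: λ_s = 360° × (398 − 69)/853.10 = 138.835°.
sin δ = sin 31.90° × sin 138.835° = 0.34783, so δ = +20.355°.
cos H₀ = −tan(+82.6°) tan(+20.355°) = -2.8566 ≤ −1 ⇒ polar day, H₀ = π.
Bracket: H₀ sin φ sin δ + cos φ cos δ sin H₀ = 3.1416×0.99167×0.34783 + 0.12880×0.93756×0.00000 = 1.083640 + 0.000000 = 1.083640.
Q̄ = (S₀/π) × [bracket] = (2934/π) × 1.083640 = 1012 W/m².

Q̄ ≈ 1.01e+03 W/m²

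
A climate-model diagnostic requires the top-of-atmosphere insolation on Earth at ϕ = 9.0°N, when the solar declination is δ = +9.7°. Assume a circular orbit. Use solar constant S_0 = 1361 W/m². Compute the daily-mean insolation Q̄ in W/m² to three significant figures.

Q̄ ≈ 440 W/m²

cos h₀ = −tan(+9.0°) tan(+9.700°) = -0.0271, h₀ = 1.5979 rad.
Bracket: h₀ sin ϕ sin δ + cos ϕ cos δ sin h₀ = 1.5979×0.15643×0.16849 + 0.98769×0.98570×0.99963 = 0.042116 + 0.973206 = 1.015322.
Q̄ = (S_0/π) × [bracket] = (1361/π) × 1.015322 = 439.9 W/m².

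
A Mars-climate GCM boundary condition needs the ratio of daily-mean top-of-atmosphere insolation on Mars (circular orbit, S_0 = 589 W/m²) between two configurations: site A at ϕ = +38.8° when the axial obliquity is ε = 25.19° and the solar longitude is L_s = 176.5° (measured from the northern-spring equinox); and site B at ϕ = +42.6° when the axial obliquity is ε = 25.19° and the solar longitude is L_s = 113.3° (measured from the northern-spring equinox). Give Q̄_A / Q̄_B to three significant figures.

Q̄_A / Q̄_B ≈ 0.703

— Configuration A (ϕ=+38.8°):
Solar declination: sin δ = sin ε · sin L_s = sin 25.19° × sin 176.5° = 0.02598, so δ = +1.489°.
cos h₀ = −tan(+38.8°) tan(+1.489°) = -0.0209, h₀ = 1.5917 rad.
Bracket: h₀ sin ϕ sin δ + cos ϕ cos δ sin h₀ = 1.5917×0.62660×0.02598 + 0.77934×0.99966×0.99978 = 0.025911 + 0.778904 = 0.804815.
Q̄ = (S_0/π) × [bracket] = (589/π) × 0.804815 = 150.89 W/m².
— Configuration B (ϕ=+42.6°):
Solar declination: sin δ = sin ε · sin L_s = sin 25.19° × sin 113.3° = 0.39091, so δ = +23.011°.
cos h₀ = −tan(+42.6°) tan(+23.011°) = -0.3905, h₀ = 1.9720 rad.
Bracket: h₀ sin ϕ sin δ + cos ϕ cos δ sin h₀ = 1.9720×0.67688×0.39091 + 0.73610×0.92043×0.92059 = 0.521790 + 0.623726 = 1.145516.
Q̄ = (S_0/π) × [bracket] = (589/π) × 1.145516 = 214.77 W/m².
Ratio Q̄_A / Q̄_B = 150.89 / 214.77 = 0.7026.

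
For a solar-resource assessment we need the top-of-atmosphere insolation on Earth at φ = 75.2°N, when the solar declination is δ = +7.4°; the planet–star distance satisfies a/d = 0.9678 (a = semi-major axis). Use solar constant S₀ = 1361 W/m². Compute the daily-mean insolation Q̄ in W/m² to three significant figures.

cos H₀ = −tan(+75.2°) tan(+7.400°) = -0.4916, H₀ = 2.0847 rad.
Bracket: H₀ sin φ sin δ + cos φ cos δ sin H₀ = 2.0847×0.96682×0.12880 + 0.25545×0.99167×0.87084 = 0.259600 + 0.220603 = 0.480203.
Inverse-square distance factor (a/d)² = 0.9678² = 0.936637.
Q̄ = (S₀/π) × 0.936637 × [bracket] = (1361/π) × 0.936637 × 0.480203 = 194.9 W/m².

Q̄ ≈ 195 W/m²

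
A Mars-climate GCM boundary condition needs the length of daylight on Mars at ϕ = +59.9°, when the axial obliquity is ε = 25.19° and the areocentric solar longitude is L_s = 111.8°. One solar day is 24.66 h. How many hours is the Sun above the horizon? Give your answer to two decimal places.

18.89 h

sin δ = sin 25.19° × sin 111.8° = 0.39518, so δ = +23.277°.
cos h₀ = −tan ϕ · tan δ = −tan(+59.9°) × tan(+23.277°) = -0.7421, so h₀ = 2.4070 rad = 137.91°.
Daylight = 2h₀/(2π) × 24.66 h = (2.4070/π) × 24.66 = 18.89 h.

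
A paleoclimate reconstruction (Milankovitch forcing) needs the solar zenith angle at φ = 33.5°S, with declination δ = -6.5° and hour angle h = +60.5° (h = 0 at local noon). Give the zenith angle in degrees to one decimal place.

θ_z = 61.9°

cos θ_z = sin φ sin δ + cos φ cos δ cos h = 0.062481 + 0.407985 = 0.470466.
θ_z = arccos(0.470466) = 61.9°.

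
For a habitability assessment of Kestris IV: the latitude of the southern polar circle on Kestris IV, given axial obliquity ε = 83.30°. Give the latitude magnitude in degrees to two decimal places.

The polar circle is the lowest latitude that experiences at least one full rotation of continuous darkness at the northern-summer solstice; it lies at |ϕ| = 90° − ε = 90° − 83.30° = 6.70°.

6.70°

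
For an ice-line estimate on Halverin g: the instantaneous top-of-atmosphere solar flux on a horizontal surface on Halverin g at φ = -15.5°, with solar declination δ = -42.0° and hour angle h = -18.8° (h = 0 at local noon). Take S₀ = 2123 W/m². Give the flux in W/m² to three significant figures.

1.82e+03 W/m²

cos θ_z = sin φ sin δ + cos φ cos δ cos h = 0.178817 + 0.677912 = 0.856729.
Flux = S₀ · cos θ_z = 2123 × 0.856729 = 1819 W/m².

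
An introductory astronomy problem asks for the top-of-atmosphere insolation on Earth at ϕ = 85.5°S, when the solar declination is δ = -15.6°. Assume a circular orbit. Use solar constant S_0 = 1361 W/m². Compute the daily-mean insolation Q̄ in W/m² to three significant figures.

cos h₀ = −tan(-85.5°) tan(-15.600°) = -3.5476 ≤ −1 ⇒ polar day, h₀ = π.
Bracket: h₀ sin ϕ sin δ + cos ϕ cos δ sin h₀ = 3.1416×-0.99692×-0.26892 + 0.07846×0.96316×0.00000 = 0.842237 + 0.000000 = 0.842237.
Q̄ = (S_0/π) × [bracket] = (1361/π) × 0.842237 = 364.9 W/m².

Q̄ ≈ 365 W/m²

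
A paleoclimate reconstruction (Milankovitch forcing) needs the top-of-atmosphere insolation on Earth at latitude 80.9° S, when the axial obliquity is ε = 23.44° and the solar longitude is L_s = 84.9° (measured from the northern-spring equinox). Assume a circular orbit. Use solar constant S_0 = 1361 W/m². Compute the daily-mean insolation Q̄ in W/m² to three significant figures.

Q̄ ≈ 0.00 W/m²

Solar declination: sin δ = sin ε · sin L_s = sin 23.44° × sin 84.9° = 0.39621, so δ = +23.342°.
cos h₀ = −tan(-80.9°) tan(+23.342°) = 2.6941 ≥ 1 ⇒ polar night, h₀ = 0 and Q̄ = 0.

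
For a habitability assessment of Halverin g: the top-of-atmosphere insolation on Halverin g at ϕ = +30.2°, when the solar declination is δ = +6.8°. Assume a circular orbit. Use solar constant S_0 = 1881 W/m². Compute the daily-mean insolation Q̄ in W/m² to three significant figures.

cos h₀ = −tan(+30.2°) tan(+6.800°) = -0.0694, h₀ = 1.6403 rad.
Bracket: h₀ sin ϕ sin δ + cos ϕ cos δ sin h₀ = 1.6403×0.50302×0.11840 + 0.86427×0.99297×0.99759 = 0.097692 + 0.856126 = 0.953818.
Q̄ = (S_0/π) × [bracket] = (1881/π) × 0.953818 = 571.1 W/m².

Q̄ ≈ 571 W/m²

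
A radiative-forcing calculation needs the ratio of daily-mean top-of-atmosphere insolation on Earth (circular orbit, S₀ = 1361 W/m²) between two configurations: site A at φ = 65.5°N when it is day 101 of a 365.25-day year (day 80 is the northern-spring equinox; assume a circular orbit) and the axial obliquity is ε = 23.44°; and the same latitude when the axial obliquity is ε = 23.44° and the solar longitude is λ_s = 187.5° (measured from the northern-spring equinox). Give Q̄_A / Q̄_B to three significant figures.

Q̄_A / Q̄_B ≈ 1.84

— Configuration A (φ=+65.5°):
Solar longitude: λ_s = 360° × (101 − 80)/365.25 = 20.698°.
sin δ = sin 23.44° × sin 20.698° = 0.14060, so δ = +8.082°.
cos H₀ = −tan(+65.5°) tan(+8.082°) = -0.3116, H₀ = 1.8877 rad.
Bracket: H₀ sin φ sin δ + cos φ cos δ sin H₀ = 1.8877×0.90996×0.14060 + 0.41469×0.99007×0.95021 = 0.241513 + 0.390130 = 0.631643.
Q̄ = (S₀/π) × [bracket] = (1361/π) × 0.631643 = 273.64 W/m².
— Configuration B (φ=+65.5°):
Solar declination: sin δ = sin ε · sin λ_s = sin 23.44° × sin 187.5° = -0.05192, so δ = -2.976°.
cos H₀ = −tan(+65.5°) tan(-2.976°) = 0.1141, H₀ = 1.4565 rad.
Bracket: H₀ sin φ sin δ + cos φ cos δ sin H₀ = 1.4565×0.90996×-0.05192 + 0.41469×0.99865×0.99347 = -0.068813 + 0.411426 = 0.342613.
Q̄ = (S₀/π) × [bracket] = (1361/π) × 0.342613 = 148.43 W/m².
Ratio Q̄_A / Q̄_B = 273.64 / 148.43 = 1.844.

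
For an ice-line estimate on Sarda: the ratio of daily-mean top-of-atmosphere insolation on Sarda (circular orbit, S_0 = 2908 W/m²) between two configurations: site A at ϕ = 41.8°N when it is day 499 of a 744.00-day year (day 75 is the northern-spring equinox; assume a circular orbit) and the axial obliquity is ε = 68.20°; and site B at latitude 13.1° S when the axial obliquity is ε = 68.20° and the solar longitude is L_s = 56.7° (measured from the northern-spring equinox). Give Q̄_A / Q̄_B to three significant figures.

— Configuration A (ϕ=+41.8°):
Solar longitude: L_s = 360° × (499 − 75)/744.00 = 205.161°.
sin δ = sin 68.20° × sin 205.161° = -0.39476, so δ = -23.251°.
cos h₀ = −tan(+41.8°) tan(-23.251°) = 0.3842, h₀ = 1.1765 rad.
Bracket: h₀ sin ϕ sin δ + cos ϕ cos δ sin h₀ = 1.1765×0.66653×-0.39476 + 0.74548×0.91878×0.92327 = -0.309560 + 0.632377 = 0.322817.
Q̄ = (S_0/π) × [bracket] = (2908/π) × 0.322817 = 298.81 W/m².
— Configuration B (ϕ=-13.1°):
Solar declination: sin δ = sin ε · sin L_s = sin 68.20° × sin 56.7° = 0.77604, so δ = +50.899°.
cos h₀ = −tan(-13.1°) tan(+50.899°) = 0.2863, h₀ = 1.2804 rad.
Bracket: h₀ sin ϕ sin δ + cos ϕ cos δ sin h₀ = 1.2804×-0.22665×0.77604 + 0.97398×0.63069×0.95813 = -0.225209 + 0.588560 = 0.363351.
Q̄ = (S_0/π) × [bracket] = (2908/π) × 0.363351 = 336.33 W/m².
Ratio Q̄_A / Q̄_B = 298.81 / 336.33 = 0.8884.

Q̄_A / Q̄_B ≈ 0.888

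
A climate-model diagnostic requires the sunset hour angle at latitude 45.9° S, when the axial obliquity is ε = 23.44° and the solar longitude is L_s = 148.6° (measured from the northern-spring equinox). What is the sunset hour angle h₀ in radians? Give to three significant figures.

h₀ = 1.35 rad

Solar declination: sin δ = sin ε · sin L_s = sin 23.44° × sin 148.6° = 0.20725, so δ = +11.961°.
cos h₀ = −tan ϕ · tan δ = −tan(-45.9°) × tan(+11.961°) = 0.2186, so h₀ = 1.3504 rad = 77.37°.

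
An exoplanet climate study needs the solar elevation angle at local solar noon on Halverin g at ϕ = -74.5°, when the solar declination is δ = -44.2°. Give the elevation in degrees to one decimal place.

At local noon the hour angle is zero, so the zenith angle equals |ϕ − δ| = |-74.5° − (-44.200°)| = 30.300°.
Elevation = 90° − 30.300° = 59.7°.

59.7°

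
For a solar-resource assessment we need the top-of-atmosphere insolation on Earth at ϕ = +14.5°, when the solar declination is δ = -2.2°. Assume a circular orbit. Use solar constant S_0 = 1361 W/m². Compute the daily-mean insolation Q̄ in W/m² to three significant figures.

cos h₀ = −tan(+14.5°) tan(-2.200°) = 0.0099, h₀ = 1.5609 rad.
Bracket: h₀ sin ϕ sin δ + cos ϕ cos δ sin h₀ = 1.5609×0.25038×-0.03839 + 0.96815×0.99926×0.99995 = -0.015004 + 0.967385 = 0.952381.
Q̄ = (S_0/π) × [bracket] = (1361/π) × 0.952381 = 412.6 W/m².

Q̄ ≈ 413 W/m²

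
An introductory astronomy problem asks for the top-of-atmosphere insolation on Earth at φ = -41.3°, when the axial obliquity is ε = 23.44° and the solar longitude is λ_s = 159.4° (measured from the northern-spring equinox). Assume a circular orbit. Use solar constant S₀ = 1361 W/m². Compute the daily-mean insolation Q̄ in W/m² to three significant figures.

Q̄ ≈ 262 W/m²

Solar declination: sin δ = sin ε · sin λ_s = sin 23.44° × sin 159.4° = 0.13996, so δ = +8.045°.
cos H₀ = −tan(-41.3°) tan(+8.045°) = 0.1242, H₀ = 1.4463 rad.
Bracket: H₀ sin φ sin δ + cos φ cos δ sin H₀ = 1.4463×-0.66000×0.13996 + 0.75126×0.99016×0.99226 = -0.133600 + 0.738110 = 0.604510.
Q̄ = (S₀/π) × [bracket] = (1361/π) × 0.604510 = 261.9 W/m².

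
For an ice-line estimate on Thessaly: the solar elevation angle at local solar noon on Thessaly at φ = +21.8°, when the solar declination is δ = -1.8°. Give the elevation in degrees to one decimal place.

At local noon the hour angle is zero, so the zenith angle equals |φ − δ| = |+21.8° − (-1.800°)| = 23.600°.
Elevation = 90° − 23.600° = 66.4°.

66.4°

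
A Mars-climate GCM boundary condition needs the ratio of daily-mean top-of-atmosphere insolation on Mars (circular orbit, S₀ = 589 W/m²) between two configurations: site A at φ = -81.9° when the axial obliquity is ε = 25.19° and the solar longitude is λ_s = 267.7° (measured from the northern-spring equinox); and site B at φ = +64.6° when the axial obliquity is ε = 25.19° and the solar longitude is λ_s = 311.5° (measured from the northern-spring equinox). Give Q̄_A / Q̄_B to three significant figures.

Q̄_A / Q̄_B ≈ 21.6

— Configuration A (φ=-81.9°):
Solar declination: sin δ = sin ε · sin λ_s = sin 25.19° × sin 267.7° = -0.42528, so δ = -25.168°.
cos H₀ = −tan(-81.9°) tan(-25.168°) = -3.3016 ≤ −1 ⇒ polar day, H₀ = π.
Bracket: H₀ sin φ sin δ + cos φ cos δ sin H₀ = 3.1416×-0.99002×-0.42528 + 0.14090×0.90506×0.00000 = 1.322726 + 0.000000 = 1.322726.
Q̄ = (S₀/π) × [bracket] = (589/π) × 1.322726 = 247.99 W/m².
— Configuration B (φ=+64.6°):
Solar declination: sin δ = sin ε · sin λ_s = sin 25.19° × sin 311.5° = -0.31877, so δ = -18.589°.
cos H₀ = −tan(+64.6°) tan(-18.589°) = 0.7083, H₀ = 0.7837 rad.
Bracket: H₀ sin φ sin δ + cos φ cos δ sin H₀ = 0.7837×0.90334×-0.31877 + 0.42894×0.94783×0.70593 = -0.225672 + 0.287004 = 0.061332.
Q̄ = (S₀/π) × [bracket] = (589/π) × 0.061332 = 11.499 W/m².
Ratio Q̄_A / Q̄_B = 247.99 / 11.499 = 21.57.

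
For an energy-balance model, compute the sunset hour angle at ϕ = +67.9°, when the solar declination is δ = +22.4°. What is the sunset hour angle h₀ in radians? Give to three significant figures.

Sunrise equation: cos h₀ = −tan ϕ · tan δ = -1.0151 ≤ −1, so the Sun never sets (polar day) and h₀ = π.

h₀ = 3.14 rad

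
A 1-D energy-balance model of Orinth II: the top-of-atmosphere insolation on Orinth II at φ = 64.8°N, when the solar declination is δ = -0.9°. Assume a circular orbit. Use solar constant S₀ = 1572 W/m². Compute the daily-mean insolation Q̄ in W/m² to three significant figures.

cos H₀ = −tan(+64.8°) tan(-0.900°) = 0.0334, H₀ = 1.5374 rad.
Bracket: H₀ sin φ sin δ + cos φ cos δ sin H₀ = 1.5374×0.90483×-0.01571 + 0.42578×0.99988×0.99944 = -0.021854 + 0.425490 = 0.403636.
Q̄ = (S₀/π) × [bracket] = (1572/π) × 0.403636 = 202.0 W/m².

Q̄ ≈ 202 W/m²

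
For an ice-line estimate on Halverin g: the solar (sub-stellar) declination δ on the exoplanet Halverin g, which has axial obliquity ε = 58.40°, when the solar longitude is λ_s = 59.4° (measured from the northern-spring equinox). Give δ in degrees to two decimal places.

δ = +47.15°

sin δ = sin ε · sin λ_s = sin 58.40° × sin 59.4° = 0.733117.
δ = arcsin(0.733117) = +47.15°.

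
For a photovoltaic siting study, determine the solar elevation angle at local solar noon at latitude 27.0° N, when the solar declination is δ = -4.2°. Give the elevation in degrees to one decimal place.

At local noon the hour angle is zero, so the zenith angle equals |ϕ − δ| = |+27.0° − (-4.200°)| = 31.200°.
Elevation = 90° − 31.200° = 58.8°.

58.8°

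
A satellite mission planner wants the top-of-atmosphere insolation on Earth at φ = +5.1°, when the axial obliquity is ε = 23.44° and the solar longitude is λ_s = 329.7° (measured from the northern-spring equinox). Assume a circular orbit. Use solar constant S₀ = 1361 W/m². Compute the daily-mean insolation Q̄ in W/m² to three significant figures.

Q̄ ≈ 411 W/m²

Solar declination: sin δ = sin ε · sin λ_s = sin 23.44° × sin 329.7° = -0.20070, so δ = -11.578°.
cos H₀ = −tan(+5.1°) tan(-11.578°) = 0.0183, H₀ = 1.5525 rad.
Bracket: H₀ sin φ sin δ + cos φ cos δ sin H₀ = 1.5525×0.08889×-0.20070 + 0.99604×0.97965×0.99983 = -0.027697 + 0.975605 = 0.947908.
Q̄ = (S₀/π) × [bracket] = (1361/π) × 0.947908 = 410.7 W/m².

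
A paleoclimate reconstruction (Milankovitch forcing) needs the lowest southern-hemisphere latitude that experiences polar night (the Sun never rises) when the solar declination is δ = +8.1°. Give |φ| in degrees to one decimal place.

|φ| = 81.9°

Polar night requires cos H₀ = −tan φ tan δ ≥ 1, i.e. tan φ tan δ ≤ −1.
The boundary is |tan φ| · |tan δ| = 1, so |φ| = 90° − |δ| = 90° − 8.1° = 81.9° in the southern hemisphere.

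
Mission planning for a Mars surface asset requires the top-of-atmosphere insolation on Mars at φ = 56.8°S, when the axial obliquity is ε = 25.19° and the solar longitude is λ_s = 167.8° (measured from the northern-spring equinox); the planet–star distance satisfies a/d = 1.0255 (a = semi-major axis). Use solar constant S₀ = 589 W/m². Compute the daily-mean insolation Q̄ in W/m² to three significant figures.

Solar declination: sin δ = sin ε · sin λ_s = sin 25.19° × sin 167.8° = 0.08994, so δ = +5.160°.
cos H₀ = −tan(-56.8°) tan(+5.160°) = 0.1380, H₀ = 1.4323 rad.
Bracket: H₀ sin φ sin δ + cos φ cos δ sin H₀ = 1.4323×-0.83676×0.08994 + 0.54756×0.99595×0.99043 = -0.107792 + 0.540123 = 0.432331.
Inverse-square distance factor (a/d)² = 1.0255² = 1.051650.
Q̄ = (S₀/π) × 1.051650 × [bracket] = (589/π) × 1.051650 × 0.432331 = 85.24 W/m².

Q̄ ≈ 85.2 W/m²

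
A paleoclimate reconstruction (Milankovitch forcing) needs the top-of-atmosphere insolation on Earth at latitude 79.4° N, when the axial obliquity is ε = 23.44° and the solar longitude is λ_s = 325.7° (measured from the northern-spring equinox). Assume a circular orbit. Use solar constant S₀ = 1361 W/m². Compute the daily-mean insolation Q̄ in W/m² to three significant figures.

Q̄ ≈ 0.00 W/m²

Solar declination: sin δ = sin ε · sin λ_s = sin 23.44° × sin 325.7° = -0.22416, so δ = -12.954°.
cos H₀ = −tan(+79.4°) tan(-12.954°) = 1.2291 ≥ 1 ⇒ polar night, H₀ = 0 and Q̄ = 0.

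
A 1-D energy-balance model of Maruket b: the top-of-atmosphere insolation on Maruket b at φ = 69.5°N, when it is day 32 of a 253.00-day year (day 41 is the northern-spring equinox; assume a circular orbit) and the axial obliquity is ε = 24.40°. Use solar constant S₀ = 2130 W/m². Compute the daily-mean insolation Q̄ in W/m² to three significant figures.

Q̄ ≈ 152 W/m²

Solar longitude: λ_s = 360° × (32 − 41)/253.00 = -12.806°, i.e. -12.806° + 360° = 347.194°.
sin δ = sin 24.40° × sin 347.194° = -0.09157, so δ = -5.254°.
cos H₀ = −tan(+69.5°) tan(-5.254°) = 0.2459, H₀ = 1.3223 rad.
Bracket: H₀ sin φ sin δ + cos φ cos δ sin H₀ = 1.3223×0.93667×-0.09157 + 0.35021×0.99580×0.96928 = -0.113415 + 0.338026 = 0.224611.
Q̄ = (S₀/π) × [bracket] = (2130/π) × 0.224611 = 152.3 W/m².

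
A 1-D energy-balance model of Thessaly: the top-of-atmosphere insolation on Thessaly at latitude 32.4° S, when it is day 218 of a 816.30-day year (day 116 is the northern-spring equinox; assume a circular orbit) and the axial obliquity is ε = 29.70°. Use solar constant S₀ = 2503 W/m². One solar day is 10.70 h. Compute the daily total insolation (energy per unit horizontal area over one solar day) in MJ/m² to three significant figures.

15.9 MJ/m²

Solar longitude: λ_s = 360° × (218 − 116)/816.30 = 44.983°.
sin δ = sin 29.70° × sin 44.983° = 0.35024, so δ = +20.502°.
cos H₀ = −tan(-32.4°) tan(+20.502°) = 0.2373, H₀ = 1.3312 rad.
Bracket: H₀ sin φ sin δ + cos φ cos δ sin H₀ = 1.3312×-0.53583×0.35024 + 0.84433×0.93666×0.97144 = -0.249825 + 0.768263 = 0.518438.
Q̄ = (S₀/π) × [bracket] = (2503/π) × 0.518438 = 413.05 W/m².
Daily total = Q̄ × 10.70 h × 3600 s/h = 413.05 × 10.70 × 3600 / 10⁶ = 15.91 MJ/m².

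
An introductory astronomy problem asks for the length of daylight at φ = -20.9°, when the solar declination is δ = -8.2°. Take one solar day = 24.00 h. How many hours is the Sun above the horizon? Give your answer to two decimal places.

12.42 h

cos H₀ = −tan φ · tan δ = −tan(-20.9°) × tan(-8.200°) = -0.0550, so H₀ = 1.6259 rad = 93.15°.
Daylight = 2H₀/(2π) × 24.00 h = (1.6259/π) × 24.00 = 12.42 h.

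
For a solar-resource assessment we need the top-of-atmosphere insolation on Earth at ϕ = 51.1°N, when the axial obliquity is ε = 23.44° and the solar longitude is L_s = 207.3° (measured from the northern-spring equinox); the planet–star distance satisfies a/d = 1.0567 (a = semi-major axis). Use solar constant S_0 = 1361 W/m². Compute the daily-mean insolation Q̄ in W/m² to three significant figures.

Q̄ ≈ 199 W/m²

Solar declination: sin δ = sin ε · sin L_s = sin 23.44° × sin 207.3° = -0.18245, so δ = -10.512°.
cos h₀ = −tan(+51.1°) tan(-10.512°) = 0.2300, h₀ = 1.3388 rad.
Bracket: h₀ sin ϕ sin δ + cos ϕ cos δ sin h₀ = 1.3388×0.77824×-0.18245 + 0.62796×0.98322×0.97320 = -0.190096 + 0.600876 = 0.410780.
Inverse-square distance factor (a/d)² = 1.0567² = 1.116615.
Q̄ = (S_0/π) × 1.116615 × [bracket] = (1361/π) × 1.116615 × 0.410780 = 198.7 W/m².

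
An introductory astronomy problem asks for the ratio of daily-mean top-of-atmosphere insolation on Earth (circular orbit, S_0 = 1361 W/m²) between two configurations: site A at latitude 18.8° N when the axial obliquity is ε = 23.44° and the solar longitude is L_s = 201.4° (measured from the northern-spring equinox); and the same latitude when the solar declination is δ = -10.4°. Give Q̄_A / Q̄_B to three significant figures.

— Configuration A (ϕ=+18.8°):
Solar declination: sin δ = sin ε · sin L_s = sin 23.44° × sin 201.4° = -0.14514, so δ = -8.346°.
cos h₀ = −tan(+18.8°) tan(-8.346°) = 0.0499, h₀ = 1.5208 rad.
Bracket: h₀ sin ϕ sin δ + cos ϕ cos δ sin h₀ = 1.5208×0.32227×-0.14514 + 0.94665×0.98941×0.99875 = -0.071134 + 0.935454 = 0.864320.
Q̄ = (S_0/π) × [bracket] = (1361/π) × 0.864320 = 374.44 W/m².
— Configuration B (ϕ=+18.8°):
cos h₀ = −tan(+18.8°) tan(-10.400°) = 0.0625, h₀ = 1.5083 rad.
Bracket: h₀ sin ϕ sin δ + cos ϕ cos δ sin h₀ = 1.5083×0.32227×-0.18052 + 0.94665×0.98357×0.99805 = -0.087747 + 0.929281 = 0.841534.
Q̄ = (S_0/π) × [bracket] = (1361/π) × 0.841534 = 364.57 W/m².
Ratio Q̄_A / Q̄_B = 374.44 / 364.57 = 1.027.

Q̄_A / Q̄_B ≈ 1.03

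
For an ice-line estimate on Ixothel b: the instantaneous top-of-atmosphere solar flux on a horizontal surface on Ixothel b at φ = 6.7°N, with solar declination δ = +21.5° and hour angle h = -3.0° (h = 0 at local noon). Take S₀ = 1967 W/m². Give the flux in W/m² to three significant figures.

1.90e+03 W/m²

cos θ_z = sin φ sin δ + cos φ cos δ cos h = 0.042760 + 0.922797 = 0.965557.
Flux = S₀ · cos θ_z = 1967 × 0.965557 = 1899 W/m².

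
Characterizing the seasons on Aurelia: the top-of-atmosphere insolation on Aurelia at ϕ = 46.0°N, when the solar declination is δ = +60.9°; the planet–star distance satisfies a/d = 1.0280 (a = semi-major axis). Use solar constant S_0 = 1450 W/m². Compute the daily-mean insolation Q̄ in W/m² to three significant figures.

cos h₀ = −tan(+46.0°) tan(+60.900°) = -1.8605 ≤ −1 ⇒ polar day, h₀ = π.
Bracket: h₀ sin ϕ sin δ + cos ϕ cos δ sin h₀ = 3.1416×0.71934×0.87377 + 0.69466×0.48634×0.00000 = 1.974614 + 0.000000 = 1.974614.
Inverse-square distance factor (a/d)² = 1.0280² = 1.056784.
Q̄ = (S_0/π) × 1.056784 × [bracket] = (1450/π) × 1.056784 × 1.974614 = 963.1 W/m².

Q̄ ≈ 963 W/m²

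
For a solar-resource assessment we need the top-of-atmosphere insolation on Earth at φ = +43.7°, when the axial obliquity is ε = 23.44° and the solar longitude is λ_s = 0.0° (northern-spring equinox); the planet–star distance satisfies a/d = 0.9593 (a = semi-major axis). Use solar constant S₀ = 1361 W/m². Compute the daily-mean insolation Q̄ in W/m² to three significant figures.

Q̄ ≈ 288 W/m²

Solar declination: sin δ = sin ε · sin λ_s = sin 23.44° × sin 0.0° = 0.00000, so δ = +0.000°.
cos H₀ = −tan(+43.7°) tan(+0.000°) = -0.0000, H₀ = 1.5708 rad.
Bracket: H₀ sin φ sin δ + cos φ cos δ sin H₀ = 1.5708×0.69088×0.00000 + 0.72297×1.00000×1.00000 = 0.000000 + 0.722970 = 0.722970.
Inverse-square distance factor (a/d)² = 0.9593² = 0.920256.
Q̄ = (S₀/π) × 0.920256 × [bracket] = (1361/π) × 0.920256 × 0.722970 = 288.2 W/m².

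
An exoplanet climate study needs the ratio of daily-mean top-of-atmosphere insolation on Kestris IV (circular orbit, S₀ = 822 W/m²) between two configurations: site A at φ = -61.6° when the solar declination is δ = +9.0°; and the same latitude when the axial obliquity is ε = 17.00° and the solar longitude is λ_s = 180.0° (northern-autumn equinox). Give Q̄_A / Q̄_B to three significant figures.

— Configuration A (φ=-61.6°):
cos H₀ = −tan(-61.6°) tan(+9.000°) = 0.2929, H₀ = 1.2735 rad.
Bracket: H₀ sin φ sin δ + cos φ cos δ sin H₀ = 1.2735×-0.87965×0.15643 + 0.47562×0.98769×0.95614 = -0.175238 + 0.449161 = 0.273923.
Q̄ = (S₀/π) × [bracket] = (822/π) × 0.273923 = 71.672 W/m².
— Configuration B (φ=-61.6°):
Solar declination: sin δ = sin ε · sin λ_s = sin 17.00° × sin 180.0° = 0.00000, so δ = +0.000°.
cos H₀ = −tan(-61.6°) tan(+0.000°) = 0.0000, H₀ = 1.5708 rad.
Bracket: H₀ sin φ sin δ + cos φ cos δ sin H₀ = 1.5708×-0.87965×0.00000 + 0.47562×1.00000×1.00000 = -0.000000 + 0.475620 = 0.475620.
Q̄ = (S₀/π) × [bracket] = (822/π) × 0.475620 = 124.45 W/m².
Ratio Q̄_A / Q̄_B = 71.672 / 124.45 = 0.5759.

Q̄_A / Q̄_B ≈ 0.576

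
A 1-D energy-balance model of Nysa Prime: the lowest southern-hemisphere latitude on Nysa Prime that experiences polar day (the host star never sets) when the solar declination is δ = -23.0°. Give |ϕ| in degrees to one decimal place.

Polar day requires cos h₀ = −tan ϕ tan δ ≤ −1, i.e. tan ϕ tan δ ≥ 1.
The boundary is |tan ϕ| · |tan δ| = 1, so |ϕ| = 90° − |δ| = 90° − 23.0° = 67.0° in the southern hemisphere.

|ϕ| = 67.0°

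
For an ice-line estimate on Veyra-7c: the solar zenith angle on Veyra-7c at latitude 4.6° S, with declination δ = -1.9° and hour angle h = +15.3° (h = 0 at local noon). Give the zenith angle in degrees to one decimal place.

cos θ_z = sin φ sin δ + cos φ cos δ cos h = 0.002659 + 0.960922 = 0.963581.
θ_z = arccos(0.963581) = 15.5°.

θ_z = 15.5°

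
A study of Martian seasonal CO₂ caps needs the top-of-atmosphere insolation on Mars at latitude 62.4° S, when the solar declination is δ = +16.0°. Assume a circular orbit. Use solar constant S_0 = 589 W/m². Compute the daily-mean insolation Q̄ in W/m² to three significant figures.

cos h₀ = −tan(-62.4°) tan(+16.000°) = 0.5485, h₀ = 0.9902 rad.
Bracket: h₀ sin ϕ sin δ + cos ϕ cos δ sin h₀ = 0.9902×-0.88620×0.27564 + 0.46330×0.96126×0.83615 = -0.241878 + 0.372381 = 0.130503.
Q̄ = (S_0/π) × [bracket] = (589/π) × 0.130503 = 24.47 W/m².

Q̄ ≈ 24.5 W/m²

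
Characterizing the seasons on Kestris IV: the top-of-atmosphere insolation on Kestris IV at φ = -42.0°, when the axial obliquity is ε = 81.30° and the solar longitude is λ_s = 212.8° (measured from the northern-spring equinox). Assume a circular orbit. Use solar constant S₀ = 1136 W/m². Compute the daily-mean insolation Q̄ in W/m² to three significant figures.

Q̄ ≈ 469 W/m²

Solar declination: sin δ = sin ε · sin λ_s = sin 81.30° × sin 212.8° = -0.53548, so δ = -32.376°.
cos H₀ = −tan(-42.0°) tan(-32.376°) = -0.5709, H₀ = 2.1784 rad.
Bracket: H₀ sin φ sin δ + cos φ cos δ sin H₀ = 2.1784×-0.66913×-0.53548 + 0.74314×0.84455×0.82103 = 0.780533 + 0.515294 = 1.295827.
Q̄ = (S₀/π) × [bracket] = (1136/π) × 1.295827 = 468.6 W/m².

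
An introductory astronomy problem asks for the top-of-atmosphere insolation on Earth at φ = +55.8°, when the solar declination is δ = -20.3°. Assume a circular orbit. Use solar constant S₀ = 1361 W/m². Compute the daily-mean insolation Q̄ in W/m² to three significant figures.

cos H₀ = −tan(+55.8°) tan(-20.300°) = 0.5443, H₀ = 0.9952 rad.
Bracket: H₀ sin φ sin δ + cos φ cos δ sin H₀ = 0.9952×0.82708×-0.34694 + 0.56208×0.93789×0.83889 = -0.285570 + 0.442237 = 0.156667.
Q̄ = (S₀/π) × [bracket] = (1361/π) × 0.156667 = 67.87 W/m².

Q̄ ≈ 67.9 W/m²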